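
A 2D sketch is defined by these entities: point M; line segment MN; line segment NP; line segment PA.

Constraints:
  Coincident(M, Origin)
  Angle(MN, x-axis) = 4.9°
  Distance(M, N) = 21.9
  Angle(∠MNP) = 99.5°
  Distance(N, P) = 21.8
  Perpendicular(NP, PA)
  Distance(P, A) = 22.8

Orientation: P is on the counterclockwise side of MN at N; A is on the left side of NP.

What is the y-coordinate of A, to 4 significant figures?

25.43

∠MNP = 99.5°, so NP runs at 4.9° + (180° − 99.5°) = 85.40° from the x-axis; with |NP| = 21.8, P = N + 21.8·(cos 85.40°, sin 85.40°) = (23.57, 23.60). NP ⟂ PA; with |PA| = 22.8 on the left of NP, A = P + 22.8·(-0.9968, 0.08020) = (0.8417, 25.43). So A.y = 25.43.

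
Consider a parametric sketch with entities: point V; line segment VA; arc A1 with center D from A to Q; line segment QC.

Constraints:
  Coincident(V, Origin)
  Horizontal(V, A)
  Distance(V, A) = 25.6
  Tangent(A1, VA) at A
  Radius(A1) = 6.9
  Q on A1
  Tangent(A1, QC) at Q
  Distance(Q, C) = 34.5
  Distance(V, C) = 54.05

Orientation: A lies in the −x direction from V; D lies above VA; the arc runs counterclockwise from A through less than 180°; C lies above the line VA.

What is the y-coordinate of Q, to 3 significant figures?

10.1

Checks: V = (0.00, 0.00) ✓; |DQ| = 6.900 ✓; ∠(DQ, QC) = 90.00° ✓; |QC| = 34.50 ✓; |VC| = 54.05 ✓.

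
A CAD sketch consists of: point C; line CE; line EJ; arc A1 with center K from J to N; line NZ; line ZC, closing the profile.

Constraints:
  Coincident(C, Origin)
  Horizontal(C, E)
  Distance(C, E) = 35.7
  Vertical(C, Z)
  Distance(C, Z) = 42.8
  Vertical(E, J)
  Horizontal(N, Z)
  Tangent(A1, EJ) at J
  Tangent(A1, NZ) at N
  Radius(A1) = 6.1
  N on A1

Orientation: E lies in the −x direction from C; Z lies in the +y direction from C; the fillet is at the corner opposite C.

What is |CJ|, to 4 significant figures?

51.20

C is at the origin; C and E share the same y with |CE| = 35.7 and E on the −x side, so E = (-35.70, 0.000). CZ is vertical with |CZ| = 42.8 and Z on the +y side, so Z = (0.000, 42.80). The virtual corner opposite C is at (-35.70, 42.80). The tangent condition forces KJ to be normal to EJ and the tangent condition forces KN to be normal to NZ, with radius 6.1, so the center K sits 6.1 in from both sides at K = (-29.60, 36.70). That places the tangent points at J = (-35.70, 36.70) on EJ and N = (-29.60, 42.80) on NZ. Then |CJ| = |J − C| = 51.20.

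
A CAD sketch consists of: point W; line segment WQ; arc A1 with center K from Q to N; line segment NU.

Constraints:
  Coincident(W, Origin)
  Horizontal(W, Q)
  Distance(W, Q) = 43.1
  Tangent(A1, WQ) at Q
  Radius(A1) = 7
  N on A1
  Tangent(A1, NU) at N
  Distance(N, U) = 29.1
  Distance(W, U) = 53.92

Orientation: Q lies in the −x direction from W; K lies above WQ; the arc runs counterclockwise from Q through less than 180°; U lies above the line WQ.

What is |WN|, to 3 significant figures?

37.0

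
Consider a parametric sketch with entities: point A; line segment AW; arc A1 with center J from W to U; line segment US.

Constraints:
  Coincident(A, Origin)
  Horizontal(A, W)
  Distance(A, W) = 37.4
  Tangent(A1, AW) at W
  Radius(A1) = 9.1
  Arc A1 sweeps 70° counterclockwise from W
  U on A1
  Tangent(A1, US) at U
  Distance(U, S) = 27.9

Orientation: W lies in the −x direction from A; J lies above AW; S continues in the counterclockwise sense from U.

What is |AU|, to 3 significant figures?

29.5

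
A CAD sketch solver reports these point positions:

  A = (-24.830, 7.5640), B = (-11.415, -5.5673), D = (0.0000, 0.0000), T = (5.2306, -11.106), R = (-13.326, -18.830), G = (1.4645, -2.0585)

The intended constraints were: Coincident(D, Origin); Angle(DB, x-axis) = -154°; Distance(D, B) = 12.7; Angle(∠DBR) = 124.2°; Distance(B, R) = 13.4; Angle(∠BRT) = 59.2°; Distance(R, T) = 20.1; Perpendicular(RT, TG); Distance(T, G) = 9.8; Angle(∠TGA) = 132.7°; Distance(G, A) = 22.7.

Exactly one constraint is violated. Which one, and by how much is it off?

Distance(G, A) = 22.7 — off by 5.30.

D = (0.00, 0.00) ✓; DB at -154.0° ✓; |DB| = 12.70 ✓; ∠DBR = 124.2° ✓; |BR| = 13.40 ✓; ∠BRT = 59.20° ✓; |RT| = 20.10 ✓; ∠(RT, TG) = 90.00° ✓; |TG| = 9.800 ✓; ∠TGA = 132.7° ✓; |GA| = 28.00 ✗.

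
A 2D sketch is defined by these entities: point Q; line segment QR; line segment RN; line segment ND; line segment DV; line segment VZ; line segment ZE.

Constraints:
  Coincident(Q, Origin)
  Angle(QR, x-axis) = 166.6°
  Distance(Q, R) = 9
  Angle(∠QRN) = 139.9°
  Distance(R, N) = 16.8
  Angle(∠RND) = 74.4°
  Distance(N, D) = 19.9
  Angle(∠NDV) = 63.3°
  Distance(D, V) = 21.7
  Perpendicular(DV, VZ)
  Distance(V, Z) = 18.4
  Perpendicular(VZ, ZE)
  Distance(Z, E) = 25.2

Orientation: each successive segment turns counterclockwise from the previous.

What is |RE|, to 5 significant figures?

27.580

Q is at the origin; QR runs at 166.6° with length 9.0, so R = (-8.7550, 2.0857). ∠QRN = 139.9° gives RN at -153.30° from the x-axis; with |RN| = 16.8, N = (-23.764, -5.4628). ∠RND = 74.4° gives ND at -47.700° from the x-axis; with |ND| = 19.9, D = (-10.371, -20.181). ∠NDV = 63.3° gives DV at 69.000° from the x-axis; with |DV| = 21.7, V = (-2.5941, 0.077208). DV ⟂ VZ, so VZ runs at 159.00°; with |VZ| = 18.4, Z = (-19.772, 6.6712). VZ is perpendicular to ZE, so ZE runs at -111.00°; with |ZE| = 25.2, E = (-28.803, -16.855). Then |RE| = |E − R| = 27.580.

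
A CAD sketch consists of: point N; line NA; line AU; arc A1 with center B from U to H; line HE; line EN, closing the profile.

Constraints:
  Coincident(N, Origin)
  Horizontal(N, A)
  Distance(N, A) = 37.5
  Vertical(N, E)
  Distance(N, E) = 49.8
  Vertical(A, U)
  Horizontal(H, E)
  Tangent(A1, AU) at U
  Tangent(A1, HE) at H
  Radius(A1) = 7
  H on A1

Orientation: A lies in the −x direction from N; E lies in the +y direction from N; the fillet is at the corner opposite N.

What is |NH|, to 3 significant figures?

58.4

N is at the origin; N and A share the same y with |NA| = 37.5 and A on the −x side, so A = (-37.5, 0.00). NE is vertical with |NE| = 49.8 and E on the +y side, so E = (0.00, 49.8). The virtual corner opposite N is at (-37.5, 49.8). The tangent condition forces BU to be normal to AU and tangency of A1 to HE means the radius BH is perpendicular to HE, with radius 7.0, so the center B sits 7.0 in from both sides at B = (-30.5, 42.8). That places the tangent points at U = (-37.5, 42.8) on AU and H = (-30.5, 49.8) on HE. Then |NH| = |H − N| = 58.4.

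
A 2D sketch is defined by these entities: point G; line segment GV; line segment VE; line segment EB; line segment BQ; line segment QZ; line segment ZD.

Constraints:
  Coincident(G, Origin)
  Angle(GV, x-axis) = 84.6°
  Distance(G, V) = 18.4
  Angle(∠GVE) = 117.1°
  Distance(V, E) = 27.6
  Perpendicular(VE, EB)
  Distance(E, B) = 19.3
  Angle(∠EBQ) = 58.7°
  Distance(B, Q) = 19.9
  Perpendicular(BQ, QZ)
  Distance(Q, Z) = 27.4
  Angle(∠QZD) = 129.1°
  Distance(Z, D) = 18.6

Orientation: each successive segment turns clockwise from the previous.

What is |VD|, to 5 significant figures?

46.470

G is at the origin; GV runs at 84.6° with length 18.4, so V = (1.7316, 18.318). ∠GVE = 117.1° gives VE at 21.700° from the x-axis; with |VE| = 27.6, E = (27.376, 28.523). The perpendicularity gives EB at right angles to VE, so EB runs at -68.300°; with |EB| = 19.3, B = (34.512, 10.591). ∠EBQ = 58.7° gives BQ at 170.40° from the x-axis; with |BQ| = 19.9, Q = (14.890, 13.910). BQ is perpendicular to QZ, so QZ runs at 80.400°; with |QZ| = 27.4, Z = (19.460, 40.926). ∠QZD = 129.1° gives ZD at 29.500° from the x-axis; with |ZD| = 18.6, D = (35.649, 50.085). Then |VD| = |D − V| = 46.470.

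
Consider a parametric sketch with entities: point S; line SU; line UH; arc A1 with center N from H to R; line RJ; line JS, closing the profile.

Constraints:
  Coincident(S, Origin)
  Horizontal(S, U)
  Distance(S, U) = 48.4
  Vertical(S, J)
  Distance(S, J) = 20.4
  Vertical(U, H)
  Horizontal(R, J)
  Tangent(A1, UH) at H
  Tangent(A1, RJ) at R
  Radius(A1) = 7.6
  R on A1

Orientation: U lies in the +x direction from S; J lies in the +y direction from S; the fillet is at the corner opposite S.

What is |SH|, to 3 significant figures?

50.1

S is at the origin; SU is horizontal with |SU| = 48.4 and U on the +x side, so U = (48.4, 0.00). SJ is vertical with |SJ| = 20.4 and J on the +y side, so J = (0.00, 20.4). The virtual corner opposite S is at (48.4, 20.4). The tangent condition forces NH to be normal to UH and since A1 is tangent to RJ there, NR ⟂ RJ, with radius 7.6, so the center N sits 7.6 in from both sides at N = (40.8, 12.8). That places the tangent points at H = (48.4, 12.8) on UH and R = (40.8, 20.4) on RJ. Then |SH| = |H − S| = 50.1.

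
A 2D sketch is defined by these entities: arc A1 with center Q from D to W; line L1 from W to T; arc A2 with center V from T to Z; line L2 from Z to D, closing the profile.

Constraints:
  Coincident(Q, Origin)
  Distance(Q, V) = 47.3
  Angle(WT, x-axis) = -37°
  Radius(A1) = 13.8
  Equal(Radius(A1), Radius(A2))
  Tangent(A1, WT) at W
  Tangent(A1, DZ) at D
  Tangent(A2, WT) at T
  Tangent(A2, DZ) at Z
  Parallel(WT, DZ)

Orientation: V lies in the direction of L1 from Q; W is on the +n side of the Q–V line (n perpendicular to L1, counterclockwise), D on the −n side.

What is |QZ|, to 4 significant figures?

49.27

The slot axis is L1's direction at -37.0°, so u = (cos -37.0°, sin -37.0°) = (0.7986, -0.6018) and n = (−sin -37.0°, cos -37.0°) = (0.6018, 0.7986). Q is at the origin and V lies 47.3 along u from Q, so V = 47.3·u = (37.78, -28.47). Tangency of A1 to both parallel lines with radius 13.8 puts W and D at Q ± 13.8·n: W = (8.305, 11.02), D = (-8.305, -11.02). Equal radii place T and Z the same way about V: T = V + 13.8·n = (46.08, -17.44), Z = V − 13.8·n = (29.47, -39.49). Then |QZ| = |Z − Q| = 49.27.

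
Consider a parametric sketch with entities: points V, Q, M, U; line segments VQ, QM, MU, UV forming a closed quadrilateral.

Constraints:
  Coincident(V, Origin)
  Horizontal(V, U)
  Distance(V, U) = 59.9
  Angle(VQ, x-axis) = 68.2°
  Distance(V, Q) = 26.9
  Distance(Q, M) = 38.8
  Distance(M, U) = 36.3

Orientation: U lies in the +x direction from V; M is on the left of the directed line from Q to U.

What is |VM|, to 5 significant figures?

58.668

V is at the origin; VU is horizontal with |VU| = 59.9 and U in +x, so U = (59.9, 0). VQ runs at 68.2° with |VQ| = 26.9, so Q = (9.9898, 24.976). M is determined by |QM| = 38.8 and |MU| = 36.3 together: it lies at the intersection of circle(Q, 38.8) and circle(U, 36.3). With |QU| = 55.811, the foot of the radical line on QU is 29.587 from Q and the perpendicular offset is √(38.8² − 29.587²) = 25.100. Taking the left-of-QU solution: M = (47.682, 34.182).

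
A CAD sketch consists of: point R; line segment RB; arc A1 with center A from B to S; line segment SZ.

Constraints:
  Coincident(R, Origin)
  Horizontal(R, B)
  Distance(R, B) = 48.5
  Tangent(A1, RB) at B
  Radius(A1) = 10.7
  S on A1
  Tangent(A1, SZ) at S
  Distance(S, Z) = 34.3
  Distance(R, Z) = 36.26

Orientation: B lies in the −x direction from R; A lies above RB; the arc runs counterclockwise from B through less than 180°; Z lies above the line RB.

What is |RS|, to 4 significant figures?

40.31

R is at the origin; RB is horizontal with |RB| = 48.5 and B on the −x side, so B = (-48.50, 0.000). A1 meets RB tangentially, so AB is at right angles to RB, so A = B + (0, 10.7) = (-48.50, 10.70). Since AS ⟂ SZ (tangency), |AZ| = √(10.7² + 34.3²) = 35.93 regardless of where S sits on A1. So Z lies on both circle(R, 36.26) and circle(A, 35.93); the above-RB intersection is Z = (-18.84, 30.98). S is the foot of the tangent from Z: S = (-40.10, 4.067).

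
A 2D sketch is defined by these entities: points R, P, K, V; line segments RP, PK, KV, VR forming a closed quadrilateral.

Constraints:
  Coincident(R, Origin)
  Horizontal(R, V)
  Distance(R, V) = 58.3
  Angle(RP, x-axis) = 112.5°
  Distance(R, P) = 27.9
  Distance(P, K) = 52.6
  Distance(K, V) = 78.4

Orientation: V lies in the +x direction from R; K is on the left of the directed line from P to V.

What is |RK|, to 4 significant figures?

71.33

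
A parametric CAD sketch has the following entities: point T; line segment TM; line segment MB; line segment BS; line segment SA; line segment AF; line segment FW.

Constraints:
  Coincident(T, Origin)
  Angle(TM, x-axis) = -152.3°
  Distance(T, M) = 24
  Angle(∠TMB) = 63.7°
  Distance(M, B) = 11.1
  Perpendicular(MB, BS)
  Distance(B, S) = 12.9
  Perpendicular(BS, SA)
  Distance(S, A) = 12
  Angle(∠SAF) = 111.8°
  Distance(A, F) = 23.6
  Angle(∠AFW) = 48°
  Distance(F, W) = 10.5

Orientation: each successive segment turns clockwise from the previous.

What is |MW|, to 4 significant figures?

5.390

T is at the origin; TM runs at -152.3° with length 24.0, so M = (-21.25, -11.16). ∠TMB = 63.7° gives MB at 91.40° from the x-axis; with |MB| = 11.1, B = (-21.52, -0.05952). The perpendicularity gives BS at right angles to MB, so BS runs at 1.400°; with |BS| = 12.9, S = (-8.624, 0.2557). The perpendicularity gives SA at right angles to BS, so SA runs at -88.60°; with |SA| = 12.0, A = (-8.331, -11.74). ∠SAF = 111.8° gives AF at -156.8° from the x-axis; with |AF| = 23.6, F = (-30.02, -21.04). ∠AFW = 48.0° gives FW at 71.20° from the x-axis; with |FW| = 10.5, W = (-26.64, -11.10). Then |MW| = |W − M| = 5.390.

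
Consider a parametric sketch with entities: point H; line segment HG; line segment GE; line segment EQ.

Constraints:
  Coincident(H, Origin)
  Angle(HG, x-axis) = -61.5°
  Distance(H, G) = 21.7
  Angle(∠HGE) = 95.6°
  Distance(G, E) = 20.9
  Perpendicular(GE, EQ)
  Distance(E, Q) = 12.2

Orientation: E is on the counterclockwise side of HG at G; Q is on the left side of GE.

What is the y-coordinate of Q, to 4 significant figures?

0.3008

H is at the origin; HG runs at -61.5° with length 21.7, so G = 21.7·(cos -61.5°, sin -61.5°) = (10.35, -19.07). ∠HGE = 95.6°, so GE runs at -61.5° + (180° − 95.6°) = 22.90° from the x-axis; with |GE| = 20.9, E = G + 20.9·(cos 22.90°, sin 22.90°) = (29.61, -10.94). The perpendicularity gives EQ at right angles to GE; with |EQ| = 12.2 on the left of GE, Q = E + 12.2·(-0.3891, 0.9212) = (24.86, 0.3008). So Q.y = 0.3008.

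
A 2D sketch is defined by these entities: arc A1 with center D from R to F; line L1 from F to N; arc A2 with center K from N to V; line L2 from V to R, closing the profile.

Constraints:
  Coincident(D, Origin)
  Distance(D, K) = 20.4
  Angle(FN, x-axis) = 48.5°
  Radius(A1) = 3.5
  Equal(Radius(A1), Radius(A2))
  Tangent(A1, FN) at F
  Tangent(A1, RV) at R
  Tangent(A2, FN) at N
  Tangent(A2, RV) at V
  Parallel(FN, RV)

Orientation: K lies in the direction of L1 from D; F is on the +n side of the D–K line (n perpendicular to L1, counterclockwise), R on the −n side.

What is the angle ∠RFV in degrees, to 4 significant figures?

71.06°

Tangency of A1 to both parallel lines with radius 3.5 puts F and R at D ± 3.5·n: F = (-2.621, 2.319), R = (2.621, -2.319). Equal radii place N and V the same way about K: N = K + 3.5·n = (10.90, 17.60), V = K − 3.5·n = (16.14, 12.96). Then cos ∠RFV = FR·FV / (|FR||FV|), giving 71.06°.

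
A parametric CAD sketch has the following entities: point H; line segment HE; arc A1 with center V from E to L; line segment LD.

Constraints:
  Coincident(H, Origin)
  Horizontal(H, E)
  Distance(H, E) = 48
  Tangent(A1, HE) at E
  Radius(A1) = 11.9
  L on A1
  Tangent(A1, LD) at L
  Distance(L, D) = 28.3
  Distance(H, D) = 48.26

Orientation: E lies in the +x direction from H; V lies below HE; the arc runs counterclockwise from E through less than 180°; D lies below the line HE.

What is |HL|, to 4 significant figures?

37.57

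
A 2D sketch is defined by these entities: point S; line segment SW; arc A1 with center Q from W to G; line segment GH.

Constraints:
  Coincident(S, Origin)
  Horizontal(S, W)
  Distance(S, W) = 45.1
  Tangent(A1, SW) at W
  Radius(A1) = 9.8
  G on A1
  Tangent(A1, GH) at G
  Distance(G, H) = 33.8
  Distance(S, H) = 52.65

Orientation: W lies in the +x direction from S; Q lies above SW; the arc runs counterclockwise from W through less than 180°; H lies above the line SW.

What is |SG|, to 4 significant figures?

55.08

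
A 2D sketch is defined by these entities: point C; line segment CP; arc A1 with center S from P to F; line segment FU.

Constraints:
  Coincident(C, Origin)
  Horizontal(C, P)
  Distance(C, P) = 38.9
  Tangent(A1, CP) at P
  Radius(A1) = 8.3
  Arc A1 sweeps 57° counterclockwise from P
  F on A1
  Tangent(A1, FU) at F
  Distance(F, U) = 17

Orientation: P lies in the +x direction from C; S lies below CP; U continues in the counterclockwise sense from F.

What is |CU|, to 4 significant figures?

28.98

C is at the origin; CP is horizontal with |CP| = 38.9 and P on the +x side, so P = (38.90, 0.000). Tangency of A1 to CP means the radius SP is perpendicular to CP, so S = P + (0, -8.3) = (38.90, -8.300). On A1, P sits at bearing 90° from S; a 57° counterclockwise sweep puts F at bearing 147°, so F = S + 8.3·(cos 147°, sin 147°) = (31.94, -3.779). A1 meets FU tangentially, so SF is at right angles to FU, so FU runs along (−sin 147°, cos 147°); with |FU| = 17.0, U = (22.68, -18.04). Then |CU| = |U − C| = 28.98.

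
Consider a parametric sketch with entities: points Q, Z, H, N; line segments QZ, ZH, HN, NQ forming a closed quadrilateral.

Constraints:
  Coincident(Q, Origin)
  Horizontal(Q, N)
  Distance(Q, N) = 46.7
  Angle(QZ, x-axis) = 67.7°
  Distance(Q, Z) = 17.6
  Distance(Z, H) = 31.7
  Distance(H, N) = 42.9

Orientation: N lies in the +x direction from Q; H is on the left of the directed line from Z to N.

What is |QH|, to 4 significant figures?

48.47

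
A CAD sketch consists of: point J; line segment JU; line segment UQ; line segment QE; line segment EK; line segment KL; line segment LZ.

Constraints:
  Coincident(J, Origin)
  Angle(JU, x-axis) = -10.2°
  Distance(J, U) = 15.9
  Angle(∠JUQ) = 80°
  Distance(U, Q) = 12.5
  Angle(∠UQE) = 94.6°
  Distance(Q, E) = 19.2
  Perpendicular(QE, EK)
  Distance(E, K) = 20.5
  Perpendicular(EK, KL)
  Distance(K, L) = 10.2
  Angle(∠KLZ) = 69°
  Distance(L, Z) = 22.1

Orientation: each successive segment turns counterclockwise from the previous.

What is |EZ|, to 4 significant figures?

2.284

EK ⟂ KL, so KL runs at -4.800°; with |KL| = 10.2, L = (5.009, -9.991). ∠KLZ = 69.0° gives LZ at 106.2° from the x-axis; with |LZ| = 22.1, Z = (-1.157, 11.23). Then |EZ| = |Z − E| = 2.284.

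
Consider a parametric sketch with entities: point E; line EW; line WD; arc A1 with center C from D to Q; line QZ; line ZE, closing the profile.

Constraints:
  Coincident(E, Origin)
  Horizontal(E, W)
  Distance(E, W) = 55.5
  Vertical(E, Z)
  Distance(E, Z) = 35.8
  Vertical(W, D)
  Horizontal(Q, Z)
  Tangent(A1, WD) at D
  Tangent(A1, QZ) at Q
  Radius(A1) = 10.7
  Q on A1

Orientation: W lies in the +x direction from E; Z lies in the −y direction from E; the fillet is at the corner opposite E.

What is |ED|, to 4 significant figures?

60.91

E is at the origin; EW is horizontal with |EW| = 55.5 and W on the +x side, so W = (55.50, 0.000). EZ is vertical with |EZ| = 35.8 and Z on the −y side, so Z = (0.000, -35.80). The virtual corner opposite E is at (55.50, -35.80). Since A1 is tangent to WD there, CD ⟂ WD and A1 meets QZ tangentially, so CQ is at right angles to QZ, with radius 10.7, so the center C sits 10.7 in from both sides at C = (44.80, -25.10). That places the tangent points at D = (55.50, -25.10) on WD and Q = (44.80, -35.80) on QZ. Then |ED| = |D − E| = 60.91.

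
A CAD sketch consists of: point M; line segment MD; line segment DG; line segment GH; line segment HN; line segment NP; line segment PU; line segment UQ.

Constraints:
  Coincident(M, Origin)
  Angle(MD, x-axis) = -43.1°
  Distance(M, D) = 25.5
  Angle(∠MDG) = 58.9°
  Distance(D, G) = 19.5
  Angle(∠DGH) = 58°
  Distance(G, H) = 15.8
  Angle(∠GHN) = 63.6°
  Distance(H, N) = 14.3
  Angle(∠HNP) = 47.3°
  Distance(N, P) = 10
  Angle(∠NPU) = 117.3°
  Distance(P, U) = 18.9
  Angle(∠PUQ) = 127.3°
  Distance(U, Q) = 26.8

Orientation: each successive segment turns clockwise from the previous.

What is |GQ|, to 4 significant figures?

45.99

∠NPU = 117.3° gives PU at 122.0° from the x-axis; with |PU| = 18.9, U = (-5.192, -2.031). ∠PUQ = 127.3° gives UQ at 69.30° from the x-axis; with |UQ| = 26.8, Q = (4.281, 23.04). Then |GQ| = |Q − G| = 45.99.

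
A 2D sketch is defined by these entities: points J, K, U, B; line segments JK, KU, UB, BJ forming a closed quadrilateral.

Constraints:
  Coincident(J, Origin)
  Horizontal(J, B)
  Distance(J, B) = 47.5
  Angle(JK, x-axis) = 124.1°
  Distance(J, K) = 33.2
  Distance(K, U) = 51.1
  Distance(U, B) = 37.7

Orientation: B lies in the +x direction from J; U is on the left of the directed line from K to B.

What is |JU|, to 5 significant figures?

46.979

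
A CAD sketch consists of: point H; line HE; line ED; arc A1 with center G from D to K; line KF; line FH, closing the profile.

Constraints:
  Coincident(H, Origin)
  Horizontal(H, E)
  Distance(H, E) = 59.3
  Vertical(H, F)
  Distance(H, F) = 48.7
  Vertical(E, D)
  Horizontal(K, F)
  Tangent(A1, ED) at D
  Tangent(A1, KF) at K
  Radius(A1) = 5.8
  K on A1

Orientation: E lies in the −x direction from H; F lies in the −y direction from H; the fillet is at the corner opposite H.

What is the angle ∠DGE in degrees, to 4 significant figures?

82.30°

H is at the origin; HE is horizontal with |HE| = 59.3 and E on the −x side, so E = (-59.30, 0.000). HF is vertical with |HF| = 48.7 and F on the −y side, so F = (0.000, -48.70). The virtual corner opposite H is at (-59.30, -48.70). Tangency of A1 to ED means the radius GD is perpendicular to ED and A1 meets KF tangentially, so GK is at right angles to KF, with radius 5.8, so the center G sits 5.8 in from both sides at G = (-53.50, -42.90). That places the tangent points at D = (-59.30, -42.90) on ED and K = (-53.50, -48.70) on KF. Then cos ∠DGE = GD·GE / (|GD||GE|), giving 82.30°.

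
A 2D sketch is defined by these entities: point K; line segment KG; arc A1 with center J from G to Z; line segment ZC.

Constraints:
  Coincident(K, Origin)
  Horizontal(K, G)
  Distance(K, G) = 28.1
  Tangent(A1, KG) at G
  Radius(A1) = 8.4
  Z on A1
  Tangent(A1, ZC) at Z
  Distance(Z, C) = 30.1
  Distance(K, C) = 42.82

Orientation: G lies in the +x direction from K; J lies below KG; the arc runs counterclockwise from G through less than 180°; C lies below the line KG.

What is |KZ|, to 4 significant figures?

21.35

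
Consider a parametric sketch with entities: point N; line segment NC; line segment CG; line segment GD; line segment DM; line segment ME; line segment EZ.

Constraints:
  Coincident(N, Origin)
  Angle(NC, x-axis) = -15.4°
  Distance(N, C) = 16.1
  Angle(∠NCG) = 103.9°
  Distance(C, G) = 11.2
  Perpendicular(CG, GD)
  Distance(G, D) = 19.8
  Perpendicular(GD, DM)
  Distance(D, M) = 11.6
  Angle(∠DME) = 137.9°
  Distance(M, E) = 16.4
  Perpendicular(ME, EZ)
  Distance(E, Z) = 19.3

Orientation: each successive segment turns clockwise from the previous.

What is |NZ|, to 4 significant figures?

21.56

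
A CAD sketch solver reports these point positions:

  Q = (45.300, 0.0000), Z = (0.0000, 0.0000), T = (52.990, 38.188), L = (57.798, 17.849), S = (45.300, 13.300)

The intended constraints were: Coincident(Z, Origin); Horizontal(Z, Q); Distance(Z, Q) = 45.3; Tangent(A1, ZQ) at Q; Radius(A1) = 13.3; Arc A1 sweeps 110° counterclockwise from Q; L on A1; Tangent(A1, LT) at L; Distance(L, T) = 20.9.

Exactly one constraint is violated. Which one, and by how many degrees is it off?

Tangent(A1, LT) at L — off by 6.70°.

Z = (0.00, 0.00) ✓; Z.y = 0.00, Q.y = 0.00 ✓; |ZQ| = 45.30 ✓; ∠(SQ, QZ) = 90.00° ✓; |SQ| = 13.30 ✓; bearing(S→L) − bearing(S→Q) = 110.0° ✓; |SL| = 13.30 ✓; ∠(SL, LT) = 96.70° ✗; |LT| = 20.90 ✓.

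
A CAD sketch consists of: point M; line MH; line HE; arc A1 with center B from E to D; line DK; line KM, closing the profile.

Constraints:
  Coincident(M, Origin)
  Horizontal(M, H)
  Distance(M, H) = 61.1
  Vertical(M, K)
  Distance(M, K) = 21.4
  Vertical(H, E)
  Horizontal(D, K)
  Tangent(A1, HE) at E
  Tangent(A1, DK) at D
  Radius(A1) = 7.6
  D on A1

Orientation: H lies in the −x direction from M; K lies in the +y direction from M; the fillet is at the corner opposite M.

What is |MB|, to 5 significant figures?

55.251

M is at the origin; MH is horizontal with |MH| = 61.1 and H on the −x side, so H = (-61.100, 0.0000). M and K share the same x with |MK| = 21.4 and K on the +y side, so K = (0.0000, 21.400). The virtual corner opposite M is at (-61.100, 21.400). Tangency of A1 to HE means the radius BE is perpendicular to HE and since A1 is tangent to DK there, BD ⟂ DK, with radius 7.6, so the center B sits 7.6 in from both sides at B = (-53.500, 13.800). Then |MB| = |B − M| = 55.251.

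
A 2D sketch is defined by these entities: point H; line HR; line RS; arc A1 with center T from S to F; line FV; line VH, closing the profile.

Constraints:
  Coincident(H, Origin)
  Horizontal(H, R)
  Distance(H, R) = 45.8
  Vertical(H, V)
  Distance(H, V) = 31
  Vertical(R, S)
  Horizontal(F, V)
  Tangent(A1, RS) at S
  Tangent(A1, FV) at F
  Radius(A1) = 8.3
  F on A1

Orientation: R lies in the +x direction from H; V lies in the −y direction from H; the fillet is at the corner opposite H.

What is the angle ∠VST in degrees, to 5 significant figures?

10.272°

H is at the origin; H and R share the same y with |HR| = 45.8 and R on the +x side, so R = (45.800, 0.0000). HV is vertical with |HV| = 31.0 and V on the −y side, so V = (0.0000, -31.000). The virtual corner opposite H is at (45.800, -31.000). Tangency of A1 to RS means the radius TS is perpendicular to RS and since A1 is tangent to FV there, TF ⟂ FV, with radius 8.3, so the center T sits 8.3 in from both sides at T = (37.500, -22.700). That places the tangent points at S = (45.800, -22.700) on RS and F = (37.500, -31.000) on FV. Then cos ∠VST = SV·ST / (|SV||ST|), giving 10.272°.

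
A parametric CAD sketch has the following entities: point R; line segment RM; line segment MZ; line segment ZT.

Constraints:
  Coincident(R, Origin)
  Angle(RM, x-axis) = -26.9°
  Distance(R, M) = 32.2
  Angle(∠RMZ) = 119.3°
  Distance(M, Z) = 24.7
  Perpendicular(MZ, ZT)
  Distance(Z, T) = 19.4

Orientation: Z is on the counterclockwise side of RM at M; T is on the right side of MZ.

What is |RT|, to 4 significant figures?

62.38

∠RMZ = 119.3°, so MZ runs at -26.9° + (180° − 119.3°) = 33.80° from the x-axis; with |MZ| = 24.7, Z = M + 24.7·(cos 33.80°, sin 33.80°) = (49.24, -0.8279). MZ is perpendicular to ZT; with |ZT| = 19.4 on the right of MZ, T = Z + 19.4·(0.5563, -0.8310) = (60.03, -16.95). Then |RT| = |T − R| = 62.38.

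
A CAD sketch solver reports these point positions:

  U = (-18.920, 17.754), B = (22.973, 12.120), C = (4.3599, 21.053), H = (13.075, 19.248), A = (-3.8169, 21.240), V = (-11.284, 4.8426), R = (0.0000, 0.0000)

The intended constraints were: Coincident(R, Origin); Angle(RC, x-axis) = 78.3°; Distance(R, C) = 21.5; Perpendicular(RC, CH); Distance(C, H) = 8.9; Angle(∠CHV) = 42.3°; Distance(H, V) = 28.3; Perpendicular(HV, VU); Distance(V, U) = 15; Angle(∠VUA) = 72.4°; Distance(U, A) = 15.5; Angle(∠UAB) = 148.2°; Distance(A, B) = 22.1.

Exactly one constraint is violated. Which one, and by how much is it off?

Distance(A, B) = 22.1 — off by 6.20.

R = (0.00, 0.00) ✓; RC at 78.30° ✓; |RC| = 21.50 ✓; ∠(RC, CH) = 90.00° ✓; |CH| = 8.900 ✓; ∠CHV = 42.30° ✓; |HV| = 28.30 ✓; ∠(HV, VU) = 90.00° ✓; |VU| = 15.00 ✓; ∠VUA = 72.40° ✓; |UA| = 15.50 ✓; ∠UAB = 148.2° ✓; |AB| = 28.30 ✗.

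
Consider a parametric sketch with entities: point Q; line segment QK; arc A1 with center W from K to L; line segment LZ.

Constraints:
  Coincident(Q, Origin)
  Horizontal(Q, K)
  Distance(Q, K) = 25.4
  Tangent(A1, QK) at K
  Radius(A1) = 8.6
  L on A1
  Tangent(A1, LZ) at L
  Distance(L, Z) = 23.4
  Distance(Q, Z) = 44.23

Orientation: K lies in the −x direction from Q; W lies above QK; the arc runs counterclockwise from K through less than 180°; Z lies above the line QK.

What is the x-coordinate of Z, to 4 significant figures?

-29.18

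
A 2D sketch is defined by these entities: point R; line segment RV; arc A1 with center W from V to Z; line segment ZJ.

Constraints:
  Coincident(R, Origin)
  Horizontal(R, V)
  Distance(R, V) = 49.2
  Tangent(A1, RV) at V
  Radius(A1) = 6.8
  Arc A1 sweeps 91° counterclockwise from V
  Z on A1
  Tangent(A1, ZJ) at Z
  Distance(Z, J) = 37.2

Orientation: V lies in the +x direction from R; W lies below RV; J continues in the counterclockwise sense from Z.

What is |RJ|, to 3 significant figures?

61.6

R is at the origin; RV is horizontal with |RV| = 49.2 and V on the +x side, so V = (49.2, 0.00). Since A1 is tangent to RV there, WV ⟂ RV, so W = V + (0, -6.8) = (49.2, -6.80). On A1, V sits at bearing 90° from W; a 91° counterclockwise sweep puts Z at bearing 181°, so Z = W + 6.8·(cos 181°, sin 181°) = (42.4, -6.92). Since A1 is tangent to ZJ there, WZ ⟂ ZJ, so ZJ runs along (−sin 181°, cos 181°); with |ZJ| = 37.2, J = (43.1, -44.1). Then |RJ| = |J − R| = 61.6.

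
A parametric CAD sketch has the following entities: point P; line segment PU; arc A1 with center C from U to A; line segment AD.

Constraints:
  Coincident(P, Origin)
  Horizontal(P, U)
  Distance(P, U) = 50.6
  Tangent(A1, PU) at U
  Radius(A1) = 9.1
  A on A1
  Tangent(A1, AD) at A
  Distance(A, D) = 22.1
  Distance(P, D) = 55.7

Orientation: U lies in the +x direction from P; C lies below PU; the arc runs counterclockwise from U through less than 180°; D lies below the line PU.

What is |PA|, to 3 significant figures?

43.0

P is at the origin; PU is horizontal with |PU| = 50.6 and U on the +x side, so U = (50.6, 0.00). Since A1 is tangent to PU there, CU ⟂ PU, so C = U + (0, -9.1) = (50.6, -9.10). Since CA ⟂ AD (tangency), |CD| = √(9.1² + 22.1²) = 23.9 regardless of where A sits on A1. So D lies on both circle(P, 55.7) and circle(C, 23.9); the below-PU intersection is D = (45.3, -32.4). A is the foot of the tangent from D: A = (41.6, -10.6).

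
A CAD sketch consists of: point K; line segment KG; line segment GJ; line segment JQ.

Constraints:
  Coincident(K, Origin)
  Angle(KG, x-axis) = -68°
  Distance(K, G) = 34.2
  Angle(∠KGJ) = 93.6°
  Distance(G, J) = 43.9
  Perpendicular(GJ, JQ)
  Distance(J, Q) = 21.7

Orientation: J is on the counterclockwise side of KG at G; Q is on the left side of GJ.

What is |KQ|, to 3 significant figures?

47.7

K is at the origin; KG runs at -68.0° with length 34.2, so G = 34.2·(cos -68.0°, sin -68.0°) = (12.8, -31.7). ∠KGJ = 93.6°, so GJ runs at -68.0° + (180° − 93.6°) = 18.4° from the x-axis; with |GJ| = 43.9, J = G + 43.9·(cos 18.4°, sin 18.4°) = (54.5, -17.9). GJ ⟂ JQ; with |JQ| = 21.7 on the left of GJ, Q = J + 21.7·(-0.316, 0.949) = (47.6, 2.74). Then |KQ| = |Q − K| = 47.7.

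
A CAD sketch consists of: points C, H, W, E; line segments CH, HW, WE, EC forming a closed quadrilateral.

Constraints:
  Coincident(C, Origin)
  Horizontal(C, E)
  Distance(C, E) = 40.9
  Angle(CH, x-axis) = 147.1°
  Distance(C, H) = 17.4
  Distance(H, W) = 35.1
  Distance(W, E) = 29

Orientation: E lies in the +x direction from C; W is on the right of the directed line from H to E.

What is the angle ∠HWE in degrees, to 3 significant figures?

123°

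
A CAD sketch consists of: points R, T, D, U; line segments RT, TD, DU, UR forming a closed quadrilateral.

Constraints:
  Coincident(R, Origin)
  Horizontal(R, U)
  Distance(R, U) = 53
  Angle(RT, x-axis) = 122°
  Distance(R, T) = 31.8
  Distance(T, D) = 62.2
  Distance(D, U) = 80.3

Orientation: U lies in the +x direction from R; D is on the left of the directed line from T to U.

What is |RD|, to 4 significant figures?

78.09

Checks: |RU| = 53.00 ✓; |RT| = 31.80 ✓; |TD| = 62.20 ✓; |DU| = 80.30 ✓.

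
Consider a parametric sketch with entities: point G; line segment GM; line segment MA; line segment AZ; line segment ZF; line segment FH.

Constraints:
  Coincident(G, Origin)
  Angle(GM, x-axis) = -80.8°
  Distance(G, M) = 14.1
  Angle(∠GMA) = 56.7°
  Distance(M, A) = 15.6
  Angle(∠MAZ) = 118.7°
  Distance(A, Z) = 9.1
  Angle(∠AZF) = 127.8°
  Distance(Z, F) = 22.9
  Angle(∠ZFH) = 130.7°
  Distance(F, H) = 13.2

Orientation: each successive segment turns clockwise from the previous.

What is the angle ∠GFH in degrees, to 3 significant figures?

97.0°

G is at the origin; GM runs at -80.8° with length 14.1, so M = (2.25, -13.9). ∠GMA = 56.7° gives MA at 156° from the x-axis; with |MA| = 15.6, A = (-12.0, -7.55). ∠MAZ = 118.7° gives AZ at 94.6° from the x-axis; with |AZ| = 9.1, Z = (-12.7, 1.52). ∠AZF = 127.8° gives ZF at 42.4° from the x-axis; with |ZF| = 22.9, F = (4.19, 17.0). ∠ZFH = 130.7° gives FH at -6.90° from the x-axis; with |FH| = 13.2, H = (17.3, 15.4). Then cos ∠GFH = FG·FH / (|FG||FH|), giving 97.0°.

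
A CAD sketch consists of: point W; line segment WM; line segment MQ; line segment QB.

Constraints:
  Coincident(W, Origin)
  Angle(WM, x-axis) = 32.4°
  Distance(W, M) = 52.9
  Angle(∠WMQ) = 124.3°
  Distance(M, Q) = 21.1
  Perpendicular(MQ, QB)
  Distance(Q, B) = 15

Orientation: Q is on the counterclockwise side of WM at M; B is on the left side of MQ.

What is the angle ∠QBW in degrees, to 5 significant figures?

119.41°

W is at the origin; WM runs at 32.4° with length 52.9, so M = 52.9·(cos 32.4°, sin 32.4°) = (44.665, 28.345). ∠WMQ = 124.3°, so MQ runs at 32.4° + (180° − 124.3°) = 88.100° from the x-axis; with |MQ| = 21.1, Q = M + 21.1·(cos 88.100°, sin 88.100°) = (45.365, 49.434). MQ ⟂ QB; with |QB| = 15.0 on the left of MQ, B = Q + 15.0·(-0.99945, 0.033155) = (30.373, 49.931). Then cos ∠QBW = BQ·BW / (|BQ||BW|), giving 119.41°.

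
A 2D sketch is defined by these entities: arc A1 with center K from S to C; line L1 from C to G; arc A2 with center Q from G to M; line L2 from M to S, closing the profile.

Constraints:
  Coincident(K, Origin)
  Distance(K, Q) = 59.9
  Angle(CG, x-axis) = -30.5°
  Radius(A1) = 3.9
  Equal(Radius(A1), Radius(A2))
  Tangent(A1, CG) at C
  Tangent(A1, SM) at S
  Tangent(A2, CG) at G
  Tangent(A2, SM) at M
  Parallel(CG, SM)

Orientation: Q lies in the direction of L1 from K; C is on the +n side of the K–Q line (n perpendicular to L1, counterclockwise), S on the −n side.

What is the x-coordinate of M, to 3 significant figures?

49.6

The slot axis is L1's direction at -30.5°, so u = (cos -30.5°, sin -30.5°) = (0.862, -0.508) and n = (−sin -30.5°, cos -30.5°) = (0.508, 0.862). K is at the origin and Q lies 59.9 along u from K, so Q = 59.9·u = (51.6, -30.4). Tangency of A1 to both parallel lines with radius 3.9 puts C and S at K ± 3.9·n: C = (1.98, 3.36), S = (-1.98, -3.36). Equal radii place G and M the same way about Q: G = Q + 3.9·n = (53.6, -27.0), M = Q − 3.9·n = (49.6, -33.8). So M.x = 49.6.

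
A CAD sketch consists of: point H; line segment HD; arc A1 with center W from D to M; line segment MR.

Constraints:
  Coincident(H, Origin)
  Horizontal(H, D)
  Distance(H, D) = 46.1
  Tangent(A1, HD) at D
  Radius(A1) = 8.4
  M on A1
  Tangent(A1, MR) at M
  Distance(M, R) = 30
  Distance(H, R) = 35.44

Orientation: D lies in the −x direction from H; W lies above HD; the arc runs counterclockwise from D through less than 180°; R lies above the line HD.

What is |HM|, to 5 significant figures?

39.423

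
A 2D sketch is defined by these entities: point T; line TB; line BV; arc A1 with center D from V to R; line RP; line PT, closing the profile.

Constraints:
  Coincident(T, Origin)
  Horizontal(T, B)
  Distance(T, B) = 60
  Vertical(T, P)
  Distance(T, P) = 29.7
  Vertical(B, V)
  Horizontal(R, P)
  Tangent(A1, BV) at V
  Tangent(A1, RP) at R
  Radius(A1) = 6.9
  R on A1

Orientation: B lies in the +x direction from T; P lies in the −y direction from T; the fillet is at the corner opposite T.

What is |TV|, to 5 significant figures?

64.186

T is at the origin; TB is horizontal with |TB| = 60.0 and B on the +x side, so B = (60.000, 0.0000). TP is vertical with |TP| = 29.7 and P on the −y side, so P = (0.0000, -29.700). The virtual corner opposite T is at (60.000, -29.700). A1 meets BV tangentially, so DV is at right angles to BV and tangency of A1 to RP means the radius DR is perpendicular to RP, with radius 6.9, so the center D sits 6.9 in from both sides at D = (53.100, -22.800). That places the tangent points at V = (60.000, -22.800) on BV and R = (53.100, -29.700) on RP. Then |TV| = |V − T| = 64.186.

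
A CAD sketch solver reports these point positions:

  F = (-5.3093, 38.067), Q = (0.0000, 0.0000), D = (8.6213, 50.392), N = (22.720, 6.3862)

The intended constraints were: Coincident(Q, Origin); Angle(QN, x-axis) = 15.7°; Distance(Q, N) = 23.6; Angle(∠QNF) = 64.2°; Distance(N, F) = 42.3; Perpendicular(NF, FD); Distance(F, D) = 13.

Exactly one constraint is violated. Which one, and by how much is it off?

Distance(F, D) = 13 — off by 5.60.

Q = (0.00, 0.00) ✓; QN at 15.70° ✓; |QN| = 23.60 ✓; ∠QNF = 64.20° ✓; |NF| = 42.30 ✓; ∠(NF, FD) = 90.00° ✓; |FD| = 18.60 ✗.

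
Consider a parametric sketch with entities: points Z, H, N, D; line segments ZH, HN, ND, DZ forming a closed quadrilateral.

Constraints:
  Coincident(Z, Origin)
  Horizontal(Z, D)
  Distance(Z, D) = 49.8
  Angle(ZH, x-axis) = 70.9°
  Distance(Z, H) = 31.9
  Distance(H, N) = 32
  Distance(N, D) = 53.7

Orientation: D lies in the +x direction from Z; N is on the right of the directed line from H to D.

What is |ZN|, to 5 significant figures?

4.1674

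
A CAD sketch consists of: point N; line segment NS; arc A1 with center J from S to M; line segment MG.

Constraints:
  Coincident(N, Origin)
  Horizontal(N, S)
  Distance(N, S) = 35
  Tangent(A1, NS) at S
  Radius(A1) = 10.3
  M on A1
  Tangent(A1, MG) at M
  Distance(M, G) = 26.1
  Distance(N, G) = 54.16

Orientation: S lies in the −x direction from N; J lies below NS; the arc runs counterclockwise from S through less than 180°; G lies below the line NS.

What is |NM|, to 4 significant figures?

46.78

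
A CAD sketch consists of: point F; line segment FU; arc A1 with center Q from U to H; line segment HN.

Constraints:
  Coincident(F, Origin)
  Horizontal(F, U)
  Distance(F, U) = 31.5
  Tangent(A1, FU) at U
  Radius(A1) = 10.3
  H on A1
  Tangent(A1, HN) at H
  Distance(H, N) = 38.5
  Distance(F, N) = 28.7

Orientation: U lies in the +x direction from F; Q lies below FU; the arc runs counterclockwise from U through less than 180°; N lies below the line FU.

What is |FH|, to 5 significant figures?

24.747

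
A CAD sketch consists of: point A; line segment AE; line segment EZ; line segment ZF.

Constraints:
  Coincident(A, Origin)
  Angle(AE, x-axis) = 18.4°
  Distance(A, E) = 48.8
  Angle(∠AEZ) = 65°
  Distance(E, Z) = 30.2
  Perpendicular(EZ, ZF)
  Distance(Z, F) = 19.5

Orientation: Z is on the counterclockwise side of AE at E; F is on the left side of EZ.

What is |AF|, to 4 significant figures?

26.52

∠AEZ = 65.0°, so EZ runs at 18.4° + (180° − 65.0°) = 133.4° from the x-axis; with |EZ| = 30.2, Z = E + 30.2·(cos 133.4°, sin 133.4°) = (25.56, 37.35). The perpendicularity gives ZF at right angles to EZ; with |ZF| = 19.5 on the left of EZ, F = Z + 19.5·(-0.7266, -0.6871) = (11.39, 23.95). Then |AF| = |F − A| = 26.52.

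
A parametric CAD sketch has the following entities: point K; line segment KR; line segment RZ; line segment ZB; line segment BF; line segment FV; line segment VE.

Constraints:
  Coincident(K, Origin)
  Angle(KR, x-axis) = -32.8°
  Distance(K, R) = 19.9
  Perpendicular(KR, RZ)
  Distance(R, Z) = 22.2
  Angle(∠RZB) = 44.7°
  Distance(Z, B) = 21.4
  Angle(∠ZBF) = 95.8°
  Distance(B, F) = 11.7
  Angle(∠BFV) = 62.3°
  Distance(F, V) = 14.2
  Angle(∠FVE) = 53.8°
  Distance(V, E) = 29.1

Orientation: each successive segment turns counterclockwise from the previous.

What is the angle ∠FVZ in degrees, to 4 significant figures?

167.9°

K is at the origin; KR runs at -32.8° with length 19.9, so R = (16.73, -10.78). KR ⟂ RZ, so RZ runs at 57.20°; with |RZ| = 22.2, Z = (28.75, 7.881). ∠RZB = 44.7° gives ZB at -167.5° from the x-axis; with |ZB| = 21.4, B = (7.860, 3.249). ∠ZBF = 95.8° gives BF at -83.30° from the x-axis; with |BF| = 11.7, F = (9.226, -8.371). ∠BFV = 62.3° gives FV at 34.40° from the x-axis; with |FV| = 14.2, V = (20.94, -0.3488). Then cos ∠FVZ = VF·VZ / (|VF||VZ|), giving 167.9°.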